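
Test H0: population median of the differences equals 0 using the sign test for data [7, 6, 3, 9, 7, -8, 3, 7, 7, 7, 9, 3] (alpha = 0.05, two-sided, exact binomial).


Step 1: Discard zero differences. Original n = 12; n_eff = number of nonzero differences = 12.
Nonzero differences (with sign): +7, +6, +3, +9, +7, -8, +3, +7, +7, +7, +9, +3
Step 2: Count signs: positive = 11, negative = 1.
Step 3: Under H0: P(positive) = 0.5, so the number of positives S ~ Bin(12, 0.5).
Step 4: Two-sided exact p-value = sum of Bin(12,0.5) probabilities at or below the observed probability = 0.006348.
Step 5: alpha = 0.05. reject H0.

n_eff = 12, pos = 11, neg = 1, p = 0.006348, reject H0.


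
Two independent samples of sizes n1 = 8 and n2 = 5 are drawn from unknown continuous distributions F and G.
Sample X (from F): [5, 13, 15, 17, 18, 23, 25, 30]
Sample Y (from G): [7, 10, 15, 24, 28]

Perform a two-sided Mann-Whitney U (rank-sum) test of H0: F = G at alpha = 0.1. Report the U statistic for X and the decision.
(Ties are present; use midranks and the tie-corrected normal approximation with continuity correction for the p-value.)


Step 1: Combine and sort all 13 observations; assign midranks.
sorted (value, group): (5,X), (7,Y), (10,Y), (13,X), (15,X), (15,Y), (17,X), (18,X), (23,X), (24,Y), (25,X), (28,Y), (30,X)
ranks: 5->1, 7->2, 10->3, 13->4, 15->5.5, 15->5.5, 17->7, 18->8, 23->9, 24->10, 25->11, 28->12, 30->13
Step 2: Rank sum for X: R1 = 1 + 4 + 5.5 + 7 + 8 + 9 + 11 + 13 = 58.5.
Step 3: U_X = R1 - n1(n1+1)/2 = 58.5 - 8*9/2 = 58.5 - 36 = 22.5.
       U_Y = n1*n2 - U_X = 40 - 22.5 = 17.5.
Step 4: Ties are present, so use the tie-corrected normal approximation (with continuity correction) for the p-value.
Step 5: p-value = 0.769390; compare to alpha = 0.1. fail to reject H0.

U_X = 22.5, p = 0.769390, fail to reject H0 at alpha = 0.1.


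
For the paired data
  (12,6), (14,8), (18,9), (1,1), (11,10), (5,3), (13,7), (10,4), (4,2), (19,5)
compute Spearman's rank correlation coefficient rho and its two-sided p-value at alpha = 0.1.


Step 1: Rank x and y separately (midranks; no ties here).
rank(x): 12->6, 14->8, 18->9, 1->1, 11->5, 5->3, 13->7, 10->4, 4->2, 19->10
rank(y): 6->6, 8->8, 9->9, 1->1, 10->10, 3->3, 7->7, 4->4, 2->2, 5->5
Step 2: d_i = R_x(i) - R_y(i); compute d_i^2.
  (6-6)^2=0, (8-8)^2=0, (9-9)^2=0, (1-1)^2=0, (5-10)^2=25, (3-3)^2=0, (7-7)^2=0, (4-4)^2=0, (2-2)^2=0, (10-5)^2=25
sum(d^2) = 50.
Step 3: rho = 1 - 6*50 / (10*(10^2 - 1)) = 1 - 300/990 = 0.696970.
Step 4: Under H0, t = rho * sqrt((n-2)/(1-rho^2)) = 2.7490 ~ t(8).
Step 5: Two-sided p-value from the t-distribution with 8 df = 0.025097.
Step 6: alpha = 0.1. reject H0.

rho = 0.6970, p = 0.025097, reject H0 at alpha = 0.1.


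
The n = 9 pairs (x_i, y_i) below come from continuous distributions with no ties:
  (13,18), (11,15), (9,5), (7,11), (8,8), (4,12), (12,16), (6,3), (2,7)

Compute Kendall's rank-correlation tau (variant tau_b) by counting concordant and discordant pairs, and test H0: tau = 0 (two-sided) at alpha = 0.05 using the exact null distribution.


Step 1: Enumerate the 36 unordered pairs (i,j) with i<j and classify each by sign(x_j-x_i) * sign(y_j-y_i).
  (1,2):dx=-2,dy=-3->C; (1,3):dx=-4,dy=-13->C; (1,4):dx=-6,dy=-7->C; (1,5):dx=-5,dy=-10->C
  (1,6):dx=-9,dy=-6->C; (1,7):dx=-1,dy=-2->C; (1,8):dx=-7,dy=-15->C; (1,9):dx=-11,dy=-11->C
  (2,3):dx=-2,dy=-10->C; (2,4):dx=-4,dy=-4->C; (2,5):dx=-3,dy=-7->C; (2,6):dx=-7,dy=-3->C
  (2,7):dx=+1,dy=+1->C; (2,8):dx=-5,dy=-12->C; (2,9):dx=-9,dy=-8->C; (3,4):dx=-2,dy=+6->D
  (3,5):dx=-1,dy=+3->D; (3,6):dx=-5,dy=+7->D; (3,7):dx=+3,dy=+11->C; (3,8):dx=-3,dy=-2->C
  (3,9):dx=-7,dy=+2->D; (4,5):dx=+1,dy=-3->D; (4,6):dx=-3,dy=+1->D; (4,7):dx=+5,dy=+5->C
  (4,8):dx=-1,dy=-8->C; (4,9):dx=-5,dy=-4->C; (5,6):dx=-4,dy=+4->D; (5,7):dx=+4,dy=+8->C
  (5,8):dx=-2,dy=-5->C; (5,9):dx=-6,dy=-1->C; (6,7):dx=+8,dy=+4->C; (6,8):dx=+2,dy=-9->D
  (6,9):dx=-2,dy=-5->C; (7,8):dx=-6,dy=-13->C; (7,9):dx=-10,dy=-9->C; (8,9):dx=-4,dy=+4->D
Step 2: C = 27, D = 9, total pairs = 36.
Step 3: tau = (C - D)/(n(n-1)/2) = (27 - 9)/36 = 0.500000.
Step 4: Exact two-sided p-value (enumerate n! = 362880 permutations of y under H0): p = 0.075176.
Step 5: alpha = 0.05. fail to reject H0.

tau_b = 0.5000 (C=27, D=9), p = 0.075176, fail to reject H0.


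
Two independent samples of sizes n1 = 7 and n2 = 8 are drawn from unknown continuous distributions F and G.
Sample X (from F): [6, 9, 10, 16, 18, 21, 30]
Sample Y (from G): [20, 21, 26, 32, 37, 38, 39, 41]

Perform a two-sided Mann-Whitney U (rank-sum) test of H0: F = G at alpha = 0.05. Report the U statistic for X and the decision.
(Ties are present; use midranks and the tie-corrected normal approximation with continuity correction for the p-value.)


Step 1: Combine and sort all 15 observations; assign midranks.
sorted (value, group): (6,X), (9,X), (10,X), (16,X), (18,X), (20,Y), (21,X), (21,Y), (26,Y), (30,X), (32,Y), (37,Y), (38,Y), (39,Y), (41,Y)
ranks: 6->1, 9->2, 10->3, 16->4, 18->5, 20->6, 21->7.5, 21->7.5, 26->9, 30->10, 32->11, 37->12, 38->13, 39->14, 41->15
Step 2: Rank sum for X: R1 = 1 + 2 + 3 + 4 + 5 + 7.5 + 10 = 32.5.
Step 3: U_X = R1 - n1(n1+1)/2 = 32.5 - 7*8/2 = 32.5 - 28 = 4.5.
       U_Y = n1*n2 - U_X = 56 - 4.5 = 51.5.
Step 4: Ties are present, so use the tie-corrected normal approximation (with continuity correction) for the p-value.
Step 5: p-value = 0.007719; compare to alpha = 0.05. reject H0.

U_X = 4.5, p = 0.007719, reject H0 at alpha = 0.05.


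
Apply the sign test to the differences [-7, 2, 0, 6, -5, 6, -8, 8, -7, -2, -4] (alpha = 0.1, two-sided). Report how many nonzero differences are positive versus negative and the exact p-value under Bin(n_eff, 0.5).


Step 1: Discard zero differences. Original n = 11; n_eff = number of nonzero differences = 10.
Nonzero differences (with sign): -7, +2, +6, -5, +6, -8, +8, -7, -2, -4
Step 2: Count signs: positive = 4, negative = 6.
Step 3: Under H0: P(positive) = 0.5, so the number of positives S ~ Bin(10, 0.5).
Step 4: Two-sided exact p-value = sum of Bin(10,0.5) probabilities at or below the observed probability = 0.753906.
Step 5: alpha = 0.1. fail to reject H0.

n_eff = 10, pos = 4, neg = 6, p = 0.753906, fail to reject H0.


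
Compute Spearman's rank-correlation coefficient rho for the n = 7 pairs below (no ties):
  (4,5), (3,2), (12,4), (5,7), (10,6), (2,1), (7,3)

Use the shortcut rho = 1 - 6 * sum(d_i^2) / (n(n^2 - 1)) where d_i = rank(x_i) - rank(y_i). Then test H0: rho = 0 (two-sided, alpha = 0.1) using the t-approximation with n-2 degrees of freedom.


Step 1: Rank x and y separately (midranks; no ties here).
rank(x): 4->3, 3->2, 12->7, 5->4, 10->6, 2->1, 7->5
rank(y): 5->5, 2->2, 4->4, 7->7, 6->6, 1->1, 3->3
Step 2: d_i = R_x(i) - R_y(i); compute d_i^2.
  (3-5)^2=4, (2-2)^2=0, (7-4)^2=9, (4-7)^2=9, (6-6)^2=0, (1-1)^2=0, (5-3)^2=4
sum(d^2) = 26.
Step 3: rho = 1 - 6*26 / (7*(7^2 - 1)) = 1 - 156/336 = 0.535714.
Step 4: Under H0, t = rho * sqrt((n-2)/(1-rho^2)) = 1.4186 ~ t(5).
Step 5: Two-sided p-value from the t-distribution with 5 df = 0.215217.
Step 6: alpha = 0.1. fail to reject H0.

rho = 0.5357, p = 0.215217, fail to reject H0 at alpha = 0.1.


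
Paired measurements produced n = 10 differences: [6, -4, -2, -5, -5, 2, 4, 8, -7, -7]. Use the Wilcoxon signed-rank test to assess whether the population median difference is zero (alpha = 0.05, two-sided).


Step 1: Drop any zero differences (none here) and take |d_i|.
|d| = [6, 4, 2, 5, 5, 2, 4, 8, 7, 7]
Step 2: Midrank |d_i| (ties get averaged ranks).
ranks: |6|->7, |4|->3.5, |2|->1.5, |5|->5.5, |5|->5.5, |2|->1.5, |4|->3.5, |8|->10, |7|->8.5, |7|->8.5
Step 3: Attach original signs; sum ranks with positive sign and with negative sign.
W+ = 7 + 1.5 + 3.5 + 10 = 22
W- = 3.5 + 1.5 + 5.5 + 5.5 + 8.5 + 8.5 = 33
(Check: W+ + W- = 55 should equal n(n+1)/2 = 55.)
Step 4: Test statistic W = min(W+, W-) = 22.
Step 5: Ties in |d|, so use the tie-corrected normal approximation.
        E[W] = n(n+1)/4 = 10*11/4 = 27.5.
        Tie groups: |d|=2 (t=2), |d|=4 (t=2), |d|=5 (t=2), |d|=7 (t=2); sum(t^3 - t) = 24.
        Var[W] = n(n+1)(2n+1)/24 - sum(t^3-t)/48 = 2310/24 - 24/48 = 95.75.
        z = (W - E[W]) / sqrt(Var[W]) = (22 - 27.5) / 9.7852 = -0.5621.
        Two-sided p = 2*Phi(z) = 0.574066.
Step 6: alpha = 0.05. fail to reject H0.

W+ = 22, W- = 33, W = min = 22, p = 0.574066, fail to reject H0.


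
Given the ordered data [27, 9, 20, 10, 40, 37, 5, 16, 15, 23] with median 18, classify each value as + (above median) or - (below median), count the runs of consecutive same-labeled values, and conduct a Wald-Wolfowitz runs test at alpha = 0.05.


Step 1: Compute median = 18; label A = above, B = below.
Labels in order: ABABAABBBA  (n_A = 5, n_B = 5)
Step 2: Count runs R = 7.
Step 3: Under H0 (random ordering), E[R] = 2*n_A*n_B/(n_A+n_B) + 1 = 2*5*5/10 + 1 = 6.0000.
        Var[R] = 2*n_A*n_B*(2*n_A*n_B - n_A - n_B) / ((n_A+n_B)^2 * (n_A+n_B-1)) = 2000/900 = 2.2222.
        SD[R] = 1.4907.
Step 4: Continuity-corrected z = (R - 0.5 - E[R]) / SD[R] = (7 - 0.5 - 6.0000) / 1.4907 = 0.3354.
Step 5: Two-sided p-value via normal approximation = 2*(1 - Phi(|z|)) = 0.737316.
Step 6: alpha = 0.05. fail to reject H0.

R = 7, z = 0.3354, p = 0.737316, fail to reject H0.


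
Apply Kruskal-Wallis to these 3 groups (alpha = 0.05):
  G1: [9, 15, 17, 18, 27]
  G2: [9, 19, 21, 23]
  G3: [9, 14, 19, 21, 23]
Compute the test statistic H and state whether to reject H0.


Step 1: Combine all N = 14 observations and assign midranks.
sorted (value, group, rank): (9,G1,2), (9,G2,2), (9,G3,2), (14,G3,4), (15,G1,5), (17,G1,6), (18,G1,7), (19,G2,8.5), (19,G3,8.5), (21,G2,10.5), (21,G3,10.5), (23,G2,12.5), (23,G3,12.5), (27,G1,14)
Step 2: Sum ranks within each group.
R_1 = 34 (n_1 = 5)
R_2 = 33.5 (n_2 = 4)
R_3 = 37.5 (n_3 = 5)
Step 3: H = 12/(N(N+1)) * sum(R_i^2/n_i) - 3(N+1)
     = 12/(14*15) * (34^2/5 + 33.5^2/4 + 37.5^2/5) - 3*15
     = 0.057143 * 793.013 - 45
     = 0.315000.
Step 4: Ties present; correction factor C = 1 - 42/(14^3 - 14) = 0.984615. Corrected H = 0.315000 / 0.984615 = 0.319922.
Step 5: Under H0, H ~ chi^2(2); p-value = 0.852177.
Step 6: alpha = 0.05. fail to reject H0.

H = 0.3199, df = 2, p = 0.852177, fail to reject H0.


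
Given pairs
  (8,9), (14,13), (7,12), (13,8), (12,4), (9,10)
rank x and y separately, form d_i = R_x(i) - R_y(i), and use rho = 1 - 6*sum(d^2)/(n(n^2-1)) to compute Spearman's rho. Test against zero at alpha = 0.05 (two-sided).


Step 1: Rank x and y separately (midranks; no ties here).
rank(x): 8->2, 14->6, 7->1, 13->5, 12->4, 9->3
rank(y): 9->3, 13->6, 12->5, 8->2, 4->1, 10->4
Step 2: d_i = R_x(i) - R_y(i); compute d_i^2.
  (2-3)^2=1, (6-6)^2=0, (1-5)^2=16, (5-2)^2=9, (4-1)^2=9, (3-4)^2=1
sum(d^2) = 36.
Step 3: rho = 1 - 6*36 / (6*(6^2 - 1)) = 1 - 216/210 = -0.028571.
Step 4: Under H0, t = rho * sqrt((n-2)/(1-rho^2)) = -0.0572 ~ t(4).
Step 5: Two-sided p-value from the t-distribution with 4 df = 0.957155.
Step 6: alpha = 0.05. fail to reject H0.

rho = -0.0286, p = 0.957155, fail to reject H0 at alpha = 0.05.


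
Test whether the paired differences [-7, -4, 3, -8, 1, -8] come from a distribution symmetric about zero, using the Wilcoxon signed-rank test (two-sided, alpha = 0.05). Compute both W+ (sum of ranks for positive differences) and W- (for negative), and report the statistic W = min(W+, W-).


Step 1: Drop any zero differences (none here) and take |d_i|.
|d| = [7, 4, 3, 8, 1, 8]
Step 2: Midrank |d_i| (ties get averaged ranks).
ranks: |7|->4, |4|->3, |3|->2, |8|->5.5, |1|->1, |8|->5.5
Step 3: Attach original signs; sum ranks with positive sign and with negative sign.
W+ = 2 + 1 = 3
W- = 4 + 3 + 5.5 + 5.5 = 18
(Check: W+ + W- = 21 should equal n(n+1)/2 = 21.)
Step 4: Test statistic W = min(W+, W-) = 3.
Step 5: Ties in |d|, so use the tie-corrected normal approximation.
        E[W] = n(n+1)/4 = 6*7/4 = 10.5.
        Tie groups: |d|=8 (t=2); sum(t^3 - t) = 6.
        Var[W] = n(n+1)(2n+1)/24 - sum(t^3-t)/48 = 546/24 - 6/48 = 22.625.
        z = (W - E[W]) / sqrt(Var[W]) = (3 - 10.5) / 4.7566 = -1.5768.
        Two-sided p = 2*Phi(z) = 0.114850.
Step 6: alpha = 0.05. fail to reject H0.

W+ = 3, W- = 18, W = min = 3, p = 0.114850, fail to reject H0.


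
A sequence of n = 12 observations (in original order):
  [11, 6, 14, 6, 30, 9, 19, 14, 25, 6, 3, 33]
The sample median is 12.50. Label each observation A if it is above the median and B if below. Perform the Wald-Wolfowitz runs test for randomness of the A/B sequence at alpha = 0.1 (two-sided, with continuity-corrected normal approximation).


Step 1: Compute median = 12.50; label A = above, B = below.
Labels in order: BBABABAAABBA  (n_A = 6, n_B = 6)
Step 2: Count runs R = 8.
Step 3: Under H0 (random ordering), E[R] = 2*n_A*n_B/(n_A+n_B) + 1 = 2*6*6/12 + 1 = 7.0000.
        Var[R] = 2*n_A*n_B*(2*n_A*n_B - n_A - n_B) / ((n_A+n_B)^2 * (n_A+n_B-1)) = 4320/1584 = 2.7273.
        SD[R] = 1.6514.
Step 4: Continuity-corrected z = (R - 0.5 - E[R]) / SD[R] = (8 - 0.5 - 7.0000) / 1.6514 = 0.3028.
Step 5: Two-sided p-value via normal approximation = 2*(1 - Phi(|z|)) = 0.762069.
Step 6: alpha = 0.1. fail to reject H0.

R = 8, z = 0.3028, p = 0.762069, fail to reject H0.


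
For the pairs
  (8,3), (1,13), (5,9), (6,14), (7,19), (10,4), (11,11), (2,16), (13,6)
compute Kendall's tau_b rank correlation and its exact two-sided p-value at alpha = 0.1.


Step 1: Enumerate the 36 unordered pairs (i,j) with i<j and classify each by sign(x_j-x_i) * sign(y_j-y_i).
  (1,2):dx=-7,dy=+10->D; (1,3):dx=-3,dy=+6->D; (1,4):dx=-2,dy=+11->D; (1,5):dx=-1,dy=+16->D
  (1,6):dx=+2,dy=+1->C; (1,7):dx=+3,dy=+8->C; (1,8):dx=-6,dy=+13->D; (1,9):dx=+5,dy=+3->C
  (2,3):dx=+4,dy=-4->D; (2,4):dx=+5,dy=+1->C; (2,5):dx=+6,dy=+6->C; (2,6):dx=+9,dy=-9->D
  (2,7):dx=+10,dy=-2->D; (2,8):dx=+1,dy=+3->C; (2,9):dx=+12,dy=-7->D; (3,4):dx=+1,dy=+5->C
  (3,5):dx=+2,dy=+10->C; (3,6):dx=+5,dy=-5->D; (3,7):dx=+6,dy=+2->C; (3,8):dx=-3,dy=+7->D
  (3,9):dx=+8,dy=-3->D; (4,5):dx=+1,dy=+5->C; (4,6):dx=+4,dy=-10->D; (4,7):dx=+5,dy=-3->D
  (4,8):dx=-4,dy=+2->D; (4,9):dx=+7,dy=-8->D; (5,6):dx=+3,dy=-15->D; (5,7):dx=+4,dy=-8->D
  (5,8):dx=-5,dy=-3->C; (5,9):dx=+6,dy=-13->D; (6,7):dx=+1,dy=+7->C; (6,8):dx=-8,dy=+12->D
  (6,9):dx=+3,dy=+2->C; (7,8):dx=-9,dy=+5->D; (7,9):dx=+2,dy=-5->D; (8,9):dx=+11,dy=-10->D
Step 2: C = 13, D = 23, total pairs = 36.
Step 3: tau = (C - D)/(n(n-1)/2) = (13 - 23)/36 = -0.277778.
Step 4: Exact two-sided p-value (enumerate n! = 362880 permutations of y under H0): p = 0.358488.
Step 5: alpha = 0.1. fail to reject H0.

tau_b = -0.2778 (C=13, D=23), p = 0.358488, fail to reject H0.


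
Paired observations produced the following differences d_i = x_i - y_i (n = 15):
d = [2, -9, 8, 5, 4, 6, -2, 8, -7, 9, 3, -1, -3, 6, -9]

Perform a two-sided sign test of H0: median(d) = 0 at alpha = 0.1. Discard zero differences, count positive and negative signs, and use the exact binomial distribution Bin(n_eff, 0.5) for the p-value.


Step 1: Discard zero differences. Original n = 15; n_eff = number of nonzero differences = 15.
Nonzero differences (with sign): +2, -9, +8, +5, +4, +6, -2, +8, -7, +9, +3, -1, -3, +6, -9
Step 2: Count signs: positive = 9, negative = 6.
Step 3: Under H0: P(positive) = 0.5, so the number of positives S ~ Bin(15, 0.5).
Step 4: Two-sided exact p-value = sum of Bin(15,0.5) probabilities at or below the observed probability = 0.607239.
Step 5: alpha = 0.1. fail to reject H0.

n_eff = 15, pos = 9, neg = 6, p = 0.607239, fail to reject H0.


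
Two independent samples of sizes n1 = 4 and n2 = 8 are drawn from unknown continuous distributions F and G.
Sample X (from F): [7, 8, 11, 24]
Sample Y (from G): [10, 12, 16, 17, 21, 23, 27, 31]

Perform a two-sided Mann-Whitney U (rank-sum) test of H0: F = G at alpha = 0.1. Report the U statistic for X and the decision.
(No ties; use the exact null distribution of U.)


Step 1: Combine and sort all 12 observations; assign midranks.
sorted (value, group): (7,X), (8,X), (10,Y), (11,X), (12,Y), (16,Y), (17,Y), (21,Y), (23,Y), (24,X), (27,Y), (31,Y)
ranks: 7->1, 8->2, 10->3, 11->4, 12->5, 16->6, 17->7, 21->8, 23->9, 24->10, 27->11, 31->12
Step 2: Rank sum for X: R1 = 1 + 2 + 4 + 10 = 17.
Step 3: U_X = R1 - n1(n1+1)/2 = 17 - 4*5/2 = 17 - 10 = 7.
       U_Y = n1*n2 - U_X = 32 - 7 = 25.
Step 4: No ties, so the exact null distribution of U (based on enumerating the C(12,4) = 495 equally likely rank assignments) gives the two-sided p-value.
Step 5: p-value = 0.153535; compare to alpha = 0.1. fail to reject H0.

U_X = 7, p = 0.153535, fail to reject H0 at alpha = 0.1.


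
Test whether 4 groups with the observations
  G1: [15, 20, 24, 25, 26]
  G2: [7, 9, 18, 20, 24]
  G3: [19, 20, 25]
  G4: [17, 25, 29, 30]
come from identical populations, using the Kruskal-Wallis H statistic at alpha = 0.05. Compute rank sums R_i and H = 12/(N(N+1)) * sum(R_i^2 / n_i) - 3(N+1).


Step 1: Combine all N = 17 observations and assign midranks.
sorted (value, group, rank): (7,G2,1), (9,G2,2), (15,G1,3), (17,G4,4), (18,G2,5), (19,G3,6), (20,G1,8), (20,G2,8), (20,G3,8), (24,G1,10.5), (24,G2,10.5), (25,G1,13), (25,G3,13), (25,G4,13), (26,G1,15), (29,G4,16), (30,G4,17)
Step 2: Sum ranks within each group.
R_1 = 49.5 (n_1 = 5)
R_2 = 26.5 (n_2 = 5)
R_3 = 27 (n_3 = 3)
R_4 = 50 (n_4 = 4)
Step 3: H = 12/(N(N+1)) * sum(R_i^2/n_i) - 3(N+1)
     = 12/(17*18) * (49.5^2/5 + 26.5^2/5 + 27^2/3 + 50^2/4) - 3*18
     = 0.039216 * 1498.5 - 54
     = 4.764706.
Step 4: Ties present; correction factor C = 1 - 54/(17^3 - 17) = 0.988971. Corrected H = 4.764706 / 0.988971 = 4.817844.
Step 5: Under H0, H ~ chi^2(3); p-value = 0.185632.
Step 6: alpha = 0.05. fail to reject H0.

H = 4.8178, df = 3, p = 0.185632, fail to reject H0.


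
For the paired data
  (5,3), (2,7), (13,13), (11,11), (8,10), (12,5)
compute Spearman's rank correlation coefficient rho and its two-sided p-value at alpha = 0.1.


Step 1: Rank x and y separately (midranks; no ties here).
rank(x): 5->2, 2->1, 13->6, 11->4, 8->3, 12->5
rank(y): 3->1, 7->3, 13->6, 11->5, 10->4, 5->2
Step 2: d_i = R_x(i) - R_y(i); compute d_i^2.
  (2-1)^2=1, (1-3)^2=4, (6-6)^2=0, (4-5)^2=1, (3-4)^2=1, (5-2)^2=9
sum(d^2) = 16.
Step 3: rho = 1 - 6*16 / (6*(6^2 - 1)) = 1 - 96/210 = 0.542857.
Step 4: Under H0, t = rho * sqrt((n-2)/(1-rho^2)) = 1.2928 ~ t(4).
Step 5: Two-sided p-value from the t-distribution with 4 df = 0.265703.
Step 6: alpha = 0.1. fail to reject H0.

rho = 0.5429, p = 0.265703, fail to reject H0 at alpha = 0.1.


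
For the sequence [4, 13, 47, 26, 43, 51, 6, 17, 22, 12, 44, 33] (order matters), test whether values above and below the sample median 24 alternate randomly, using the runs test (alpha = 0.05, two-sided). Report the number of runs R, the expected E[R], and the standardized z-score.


Step 1: Compute median = 24; label A = above, B = below.
Labels in order: BBAAAABBBBAA  (n_A = 6, n_B = 6)
Step 2: Count runs R = 4.
Step 3: Under H0 (random ordering), E[R] = 2*n_A*n_B/(n_A+n_B) + 1 = 2*6*6/12 + 1 = 7.0000.
        Var[R] = 2*n_A*n_B*(2*n_A*n_B - n_A - n_B) / ((n_A+n_B)^2 * (n_A+n_B-1)) = 4320/1584 = 2.7273.
        SD[R] = 1.6514.
Step 4: Continuity-corrected z = (R + 0.5 - E[R]) / SD[R] = (4 + 0.5 - 7.0000) / 1.6514 = -1.5138.
Step 5: Two-sided p-value via normal approximation = 2*(1 - Phi(|z|)) = 0.130070.
Step 6: alpha = 0.05. fail to reject H0.

R = 4, z = -1.5138, p = 0.130070, fail to reject H0.


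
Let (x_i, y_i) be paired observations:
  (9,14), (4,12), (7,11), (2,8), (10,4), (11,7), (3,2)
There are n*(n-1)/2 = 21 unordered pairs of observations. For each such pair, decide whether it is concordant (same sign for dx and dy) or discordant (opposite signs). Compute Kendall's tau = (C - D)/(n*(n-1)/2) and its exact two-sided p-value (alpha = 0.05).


Step 1: Enumerate the 21 unordered pairs (i,j) with i<j and classify each by sign(x_j-x_i) * sign(y_j-y_i).
  (1,2):dx=-5,dy=-2->C; (1,3):dx=-2,dy=-3->C; (1,4):dx=-7,dy=-6->C; (1,5):dx=+1,dy=-10->D
  (1,6):dx=+2,dy=-7->D; (1,7):dx=-6,dy=-12->C; (2,3):dx=+3,dy=-1->D; (2,4):dx=-2,dy=-4->C
  (2,5):dx=+6,dy=-8->D; (2,6):dx=+7,dy=-5->D; (2,7):dx=-1,dy=-10->C; (3,4):dx=-5,dy=-3->C
  (3,5):dx=+3,dy=-7->D; (3,6):dx=+4,dy=-4->D; (3,7):dx=-4,dy=-9->C; (4,5):dx=+8,dy=-4->D
  (4,6):dx=+9,dy=-1->D; (4,7):dx=+1,dy=-6->D; (5,6):dx=+1,dy=+3->C; (5,7):dx=-7,dy=-2->C
  (6,7):dx=-8,dy=-5->C
Step 2: C = 11, D = 10, total pairs = 21.
Step 3: tau = (C - D)/(n(n-1)/2) = (11 - 10)/21 = 0.047619.
Step 4: Exact two-sided p-value (enumerate n! = 5040 permutations of y under H0): p = 1.000000.
Step 5: alpha = 0.05. fail to reject H0.

tau_b = 0.0476 (C=11, D=10), p = 1.000000, fail to reject H0.


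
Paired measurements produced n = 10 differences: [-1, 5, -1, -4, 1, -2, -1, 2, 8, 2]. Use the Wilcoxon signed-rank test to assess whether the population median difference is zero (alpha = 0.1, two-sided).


Step 1: Drop any zero differences (none here) and take |d_i|.
|d| = [1, 5, 1, 4, 1, 2, 1, 2, 8, 2]
Step 2: Midrank |d_i| (ties get averaged ranks).
ranks: |1|->2.5, |5|->9, |1|->2.5, |4|->8, |1|->2.5, |2|->6, |1|->2.5, |2|->6, |8|->10, |2|->6
Step 3: Attach original signs; sum ranks with positive sign and with negative sign.
W+ = 9 + 2.5 + 6 + 10 + 6 = 33.5
W- = 2.5 + 2.5 + 8 + 6 + 2.5 = 21.5
(Check: W+ + W- = 55 should equal n(n+1)/2 = 55.)
Step 4: Test statistic W = min(W+, W-) = 21.5.
Step 5: Ties in |d|, so use the tie-corrected normal approximation.
        E[W] = n(n+1)/4 = 10*11/4 = 27.5.
        Tie groups: |d|=1 (t=4), |d|=2 (t=3); sum(t^3 - t) = 84.
        Var[W] = n(n+1)(2n+1)/24 - sum(t^3-t)/48 = 2310/24 - 84/48 = 94.5.
        z = (W - E[W]) / sqrt(Var[W]) = (21.5 - 27.5) / 9.7211 = -0.6172.
        Two-sided p = 2*Phi(z) = 0.537094.
Step 6: alpha = 0.1. fail to reject H0.

W+ = 33.5, W- = 21.5, W = min = 21.5, p = 0.537094, fail to reject H0.


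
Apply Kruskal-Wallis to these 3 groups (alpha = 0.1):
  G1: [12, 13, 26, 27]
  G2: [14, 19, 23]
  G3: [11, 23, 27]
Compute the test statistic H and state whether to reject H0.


Step 1: Combine all N = 10 observations and assign midranks.
sorted (value, group, rank): (11,G3,1), (12,G1,2), (13,G1,3), (14,G2,4), (19,G2,5), (23,G2,6.5), (23,G3,6.5), (26,G1,8), (27,G1,9.5), (27,G3,9.5)
Step 2: Sum ranks within each group.
R_1 = 22.5 (n_1 = 4)
R_2 = 15.5 (n_2 = 3)
R_3 = 17 (n_3 = 3)
Step 3: H = 12/(N(N+1)) * sum(R_i^2/n_i) - 3(N+1)
     = 12/(10*11) * (22.5^2/4 + 15.5^2/3 + 17^2/3) - 3*11
     = 0.109091 * 302.979 - 33
     = 0.052273.
Step 4: Ties present; correction factor C = 1 - 12/(10^3 - 10) = 0.987879. Corrected H = 0.052273 / 0.987879 = 0.052914.
Step 5: Under H0, H ~ chi^2(2); p-value = 0.973890.
Step 6: alpha = 0.1. fail to reject H0.

H = 0.0529, df = 2, p = 0.973890, fail to reject H0.


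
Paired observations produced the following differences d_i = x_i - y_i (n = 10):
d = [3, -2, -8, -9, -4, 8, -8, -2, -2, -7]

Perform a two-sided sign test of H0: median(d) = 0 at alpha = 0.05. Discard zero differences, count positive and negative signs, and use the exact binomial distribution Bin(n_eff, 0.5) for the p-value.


Step 1: Discard zero differences. Original n = 10; n_eff = number of nonzero differences = 10.
Nonzero differences (with sign): +3, -2, -8, -9, -4, +8, -8, -2, -2, -7
Step 2: Count signs: positive = 2, negative = 8.
Step 3: Under H0: P(positive) = 0.5, so the number of positives S ~ Bin(10, 0.5).
Step 4: Two-sided exact p-value = sum of Bin(10,0.5) probabilities at or below the observed probability = 0.109375.
Step 5: alpha = 0.05. fail to reject H0.

n_eff = 10, pos = 2, neg = 8, p = 0.109375, fail to reject H0.


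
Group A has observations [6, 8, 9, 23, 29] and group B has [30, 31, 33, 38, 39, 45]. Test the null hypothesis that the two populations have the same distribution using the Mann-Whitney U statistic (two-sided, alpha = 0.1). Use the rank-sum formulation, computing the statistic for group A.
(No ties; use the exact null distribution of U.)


Step 1: Combine and sort all 11 observations; assign midranks.
sorted (value, group): (6,X), (8,X), (9,X), (23,X), (29,X), (30,Y), (31,Y), (33,Y), (38,Y), (39,Y), (45,Y)
ranks: 6->1, 8->2, 9->3, 23->4, 29->5, 30->6, 31->7, 33->8, 38->9, 39->10, 45->11
Step 2: Rank sum for X: R1 = 1 + 2 + 3 + 4 + 5 = 15.
Step 3: U_X = R1 - n1(n1+1)/2 = 15 - 5*6/2 = 15 - 15 = 0.
       U_Y = n1*n2 - U_X = 30 - 0 = 30.
Step 4: No ties, so the exact null distribution of U (based on enumerating the C(11,5) = 462 equally likely rank assignments) gives the two-sided p-value.
Step 5: p-value = 0.004329; compare to alpha = 0.1. reject H0.

U_X = 0, p = 0.004329, reject H0 at alpha = 0.1.


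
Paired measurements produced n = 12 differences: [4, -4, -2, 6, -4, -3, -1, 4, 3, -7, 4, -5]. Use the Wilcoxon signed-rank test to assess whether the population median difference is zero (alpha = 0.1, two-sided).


Step 1: Drop any zero differences (none here) and take |d_i|.
|d| = [4, 4, 2, 6, 4, 3, 1, 4, 3, 7, 4, 5]
Step 2: Midrank |d_i| (ties get averaged ranks).
ranks: |4|->7, |4|->7, |2|->2, |6|->11, |4|->7, |3|->3.5, |1|->1, |4|->7, |3|->3.5, |7|->12, |4|->7, |5|->10
Step 3: Attach original signs; sum ranks with positive sign and with negative sign.
W+ = 7 + 11 + 7 + 3.5 + 7 = 35.5
W- = 7 + 2 + 7 + 3.5 + 1 + 12 + 10 = 42.5
(Check: W+ + W- = 78 should equal n(n+1)/2 = 78.)
Step 4: Test statistic W = min(W+, W-) = 35.5.
Step 5: Ties in |d|, so use the tie-corrected normal approximation.
        E[W] = n(n+1)/4 = 12*13/4 = 39.
        Tie groups: |d|=3 (t=2), |d|=4 (t=5); sum(t^3 - t) = 126.
        Var[W] = n(n+1)(2n+1)/24 - sum(t^3-t)/48 = 3900/24 - 126/48 = 159.875.
        z = (W - E[W]) / sqrt(Var[W]) = (35.5 - 39) / 12.6442 = -0.2768.
        Two-sided p = 2*Phi(z) = 0.781928.
Step 6: alpha = 0.1. fail to reject H0.

W+ = 35.5, W- = 42.5, W = min = 35.5, p = 0.781928, fail to reject H0.


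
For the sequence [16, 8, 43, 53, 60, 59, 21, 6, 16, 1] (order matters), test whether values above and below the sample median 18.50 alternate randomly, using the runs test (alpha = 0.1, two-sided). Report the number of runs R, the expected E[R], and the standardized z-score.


Step 1: Compute median = 18.50; label A = above, B = below.
Labels in order: BBAAAAABBB  (n_A = 5, n_B = 5)
Step 2: Count runs R = 3.
Step 3: Under H0 (random ordering), E[R] = 2*n_A*n_B/(n_A+n_B) + 1 = 2*5*5/10 + 1 = 6.0000.
        Var[R] = 2*n_A*n_B*(2*n_A*n_B - n_A - n_B) / ((n_A+n_B)^2 * (n_A+n_B-1)) = 2000/900 = 2.2222.
        SD[R] = 1.4907.
Step 4: Continuity-corrected z = (R + 0.5 - E[R]) / SD[R] = (3 + 0.5 - 6.0000) / 1.4907 = -1.6771.
Step 5: Two-sided p-value via normal approximation = 2*(1 - Phi(|z|)) = 0.093533.
Step 6: alpha = 0.1. reject H0.

R = 3, z = -1.6771, p = 0.093533, reject H0.


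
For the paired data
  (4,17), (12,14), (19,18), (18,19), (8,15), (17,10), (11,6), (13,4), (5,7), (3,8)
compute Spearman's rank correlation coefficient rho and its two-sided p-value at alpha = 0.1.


Step 1: Rank x and y separately (midranks; no ties here).
rank(x): 4->2, 12->6, 19->10, 18->9, 8->4, 17->8, 11->5, 13->7, 5->3, 3->1
rank(y): 17->8, 14->6, 18->9, 19->10, 15->7, 10->5, 6->2, 4->1, 7->3, 8->4
Step 2: d_i = R_x(i) - R_y(i); compute d_i^2.
  (2-8)^2=36, (6-6)^2=0, (10-9)^2=1, (9-10)^2=1, (4-7)^2=9, (8-5)^2=9, (5-2)^2=9, (7-1)^2=36, (3-3)^2=0, (1-4)^2=9
sum(d^2) = 110.
Step 3: rho = 1 - 6*110 / (10*(10^2 - 1)) = 1 - 660/990 = 0.333333.
Step 4: Under H0, t = rho * sqrt((n-2)/(1-rho^2)) = 1.0000 ~ t(8).
Step 5: Two-sided p-value from the t-distribution with 8 df = 0.346594.
Step 6: alpha = 0.1. fail to reject H0.

rho = 0.3333, p = 0.346594, fail to reject H0 at alpha = 0.1.


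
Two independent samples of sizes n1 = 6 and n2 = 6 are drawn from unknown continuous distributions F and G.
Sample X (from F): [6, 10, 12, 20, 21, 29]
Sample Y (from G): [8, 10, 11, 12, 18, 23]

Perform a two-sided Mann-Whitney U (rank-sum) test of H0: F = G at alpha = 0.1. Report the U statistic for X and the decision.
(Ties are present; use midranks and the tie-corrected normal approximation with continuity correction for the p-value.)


Step 1: Combine and sort all 12 observations; assign midranks.
sorted (value, group): (6,X), (8,Y), (10,X), (10,Y), (11,Y), (12,X), (12,Y), (18,Y), (20,X), (21,X), (23,Y), (29,X)
ranks: 6->1, 8->2, 10->3.5, 10->3.5, 11->5, 12->6.5, 12->6.5, 18->8, 20->9, 21->10, 23->11, 29->12
Step 2: Rank sum for X: R1 = 1 + 3.5 + 6.5 + 9 + 10 + 12 = 42.
Step 3: U_X = R1 - n1(n1+1)/2 = 42 - 6*7/2 = 42 - 21 = 21.
       U_Y = n1*n2 - U_X = 36 - 21 = 15.
Step 4: Ties are present, so use the tie-corrected normal approximation (with continuity correction) for the p-value.
Step 5: p-value = 0.687885; compare to alpha = 0.1. fail to reject H0.

U_X = 21, p = 0.687885, fail to reject H0 at alpha = 0.1.


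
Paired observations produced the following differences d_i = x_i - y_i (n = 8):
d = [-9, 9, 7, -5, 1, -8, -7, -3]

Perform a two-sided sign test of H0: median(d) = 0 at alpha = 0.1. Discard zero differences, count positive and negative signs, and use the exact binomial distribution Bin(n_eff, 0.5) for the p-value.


Step 1: Discard zero differences. Original n = 8; n_eff = number of nonzero differences = 8.
Nonzero differences (with sign): -9, +9, +7, -5, +1, -8, -7, -3
Step 2: Count signs: positive = 3, negative = 5.
Step 3: Under H0: P(positive) = 0.5, so the number of positives S ~ Bin(8, 0.5).
Step 4: Two-sided exact p-value = sum of Bin(8,0.5) probabilities at or below the observed probability = 0.726562.
Step 5: alpha = 0.1. fail to reject H0.

n_eff = 8, pos = 3, neg = 5, p = 0.726562, fail to reject H0.


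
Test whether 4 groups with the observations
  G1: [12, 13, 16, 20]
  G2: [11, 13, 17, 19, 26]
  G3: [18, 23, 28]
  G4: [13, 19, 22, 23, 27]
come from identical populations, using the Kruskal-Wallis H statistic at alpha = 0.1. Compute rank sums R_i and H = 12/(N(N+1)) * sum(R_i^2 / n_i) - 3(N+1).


Step 1: Combine all N = 17 observations and assign midranks.
sorted (value, group, rank): (11,G2,1), (12,G1,2), (13,G1,4), (13,G2,4), (13,G4,4), (16,G1,6), (17,G2,7), (18,G3,8), (19,G2,9.5), (19,G4,9.5), (20,G1,11), (22,G4,12), (23,G3,13.5), (23,G4,13.5), (26,G2,15), (27,G4,16), (28,G3,17)
Step 2: Sum ranks within each group.
R_1 = 23 (n_1 = 4)
R_2 = 36.5 (n_2 = 5)
R_3 = 38.5 (n_3 = 3)
R_4 = 55 (n_4 = 5)
Step 3: H = 12/(N(N+1)) * sum(R_i^2/n_i) - 3(N+1)
     = 12/(17*18) * (23^2/4 + 36.5^2/5 + 38.5^2/3 + 55^2/5) - 3*18
     = 0.039216 * 1497.78 - 54
     = 4.736601.
Step 4: Ties present; correction factor C = 1 - 36/(17^3 - 17) = 0.992647. Corrected H = 4.736601 / 0.992647 = 4.771687.
Step 5: Under H0, H ~ chi^2(3); p-value = 0.189299.
Step 6: alpha = 0.1. fail to reject H0.

H = 4.7717, df = 3, p = 0.189299, fail to reject H0.


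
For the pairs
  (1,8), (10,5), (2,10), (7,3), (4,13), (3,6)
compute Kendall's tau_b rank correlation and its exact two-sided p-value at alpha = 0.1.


Step 1: Enumerate the 15 unordered pairs (i,j) with i<j and classify each by sign(x_j-x_i) * sign(y_j-y_i).
  (1,2):dx=+9,dy=-3->D; (1,3):dx=+1,dy=+2->C; (1,4):dx=+6,dy=-5->D; (1,5):dx=+3,dy=+5->C
  (1,6):dx=+2,dy=-2->D; (2,3):dx=-8,dy=+5->D; (2,4):dx=-3,dy=-2->C; (2,5):dx=-6,dy=+8->D
  (2,6):dx=-7,dy=+1->D; (3,4):dx=+5,dy=-7->D; (3,5):dx=+2,dy=+3->C; (3,6):dx=+1,dy=-4->D
  (4,5):dx=-3,dy=+10->D; (4,6):dx=-4,dy=+3->D; (5,6):dx=-1,dy=-7->C
Step 2: C = 5, D = 10, total pairs = 15.
Step 3: tau = (C - D)/(n(n-1)/2) = (5 - 10)/15 = -0.333333.
Step 4: Exact two-sided p-value (enumerate n! = 720 permutations of y under H0): p = 0.469444.
Step 5: alpha = 0.1. fail to reject H0.

tau_b = -0.3333 (C=5, D=10), p = 0.469444, fail to reject H0.


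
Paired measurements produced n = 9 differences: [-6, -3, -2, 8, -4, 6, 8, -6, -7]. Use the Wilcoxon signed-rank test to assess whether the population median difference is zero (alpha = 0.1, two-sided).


Step 1: Drop any zero differences (none here) and take |d_i|.
|d| = [6, 3, 2, 8, 4, 6, 8, 6, 7]
Step 2: Midrank |d_i| (ties get averaged ranks).
ranks: |6|->5, |3|->2, |2|->1, |8|->8.5, |4|->3, |6|->5, |8|->8.5, |6|->5, |7|->7
Step 3: Attach original signs; sum ranks with positive sign and with negative sign.
W+ = 8.5 + 5 + 8.5 = 22
W- = 5 + 2 + 1 + 3 + 5 + 7 = 23
(Check: W+ + W- = 45 should equal n(n+1)/2 = 45.)
Step 4: Test statistic W = min(W+, W-) = 22.
Step 5: Ties in |d|, so use the tie-corrected normal approximation.
        E[W] = n(n+1)/4 = 9*10/4 = 22.5.
        Tie groups: |d|=6 (t=3), |d|=8 (t=2); sum(t^3 - t) = 30.
        Var[W] = n(n+1)(2n+1)/24 - sum(t^3-t)/48 = 1710/24 - 30/48 = 70.625.
        z = (W - E[W]) / sqrt(Var[W]) = (22 - 22.5) / 8.4039 = -0.0595.
        Two-sided p = 2*Phi(z) = 0.952557.
Step 6: alpha = 0.1. fail to reject H0.

W+ = 22, W- = 23, W = min = 22, p = 0.952557, fail to reject H0.


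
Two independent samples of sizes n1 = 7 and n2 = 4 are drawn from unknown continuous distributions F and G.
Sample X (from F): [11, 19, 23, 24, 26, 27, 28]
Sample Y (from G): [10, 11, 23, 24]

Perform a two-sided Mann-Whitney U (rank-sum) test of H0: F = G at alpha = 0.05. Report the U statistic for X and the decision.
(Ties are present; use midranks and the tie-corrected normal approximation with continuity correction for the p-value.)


Step 1: Combine and sort all 11 observations; assign midranks.
sorted (value, group): (10,Y), (11,X), (11,Y), (19,X), (23,X), (23,Y), (24,X), (24,Y), (26,X), (27,X), (28,X)
ranks: 10->1, 11->2.5, 11->2.5, 19->4, 23->5.5, 23->5.5, 24->7.5, 24->7.5, 26->9, 27->10, 28->11
Step 2: Rank sum for X: R1 = 2.5 + 4 + 5.5 + 7.5 + 9 + 10 + 11 = 49.5.
Step 3: U_X = R1 - n1(n1+1)/2 = 49.5 - 7*8/2 = 49.5 - 28 = 21.5.
       U_Y = n1*n2 - U_X = 28 - 21.5 = 6.5.
Step 4: Ties are present, so use the tie-corrected normal approximation (with continuity correction) for the p-value.
Step 5: p-value = 0.182864; compare to alpha = 0.05. fail to reject H0.

U_X = 21.5, p = 0.182864, fail to reject H0 at alpha = 0.05.


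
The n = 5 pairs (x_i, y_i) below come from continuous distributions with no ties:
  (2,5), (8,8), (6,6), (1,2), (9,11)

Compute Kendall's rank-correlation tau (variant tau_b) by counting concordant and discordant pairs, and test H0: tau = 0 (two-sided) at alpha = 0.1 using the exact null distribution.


Step 1: Enumerate the 10 unordered pairs (i,j) with i<j and classify each by sign(x_j-x_i) * sign(y_j-y_i).
  (1,2):dx=+6,dy=+3->C; (1,3):dx=+4,dy=+1->C; (1,4):dx=-1,dy=-3->C; (1,5):dx=+7,dy=+6->C
  (2,3):dx=-2,dy=-2->C; (2,4):dx=-7,dy=-6->C; (2,5):dx=+1,dy=+3->C; (3,4):dx=-5,dy=-4->C
  (3,5):dx=+3,dy=+5->C; (4,5):dx=+8,dy=+9->C
Step 2: C = 10, D = 0, total pairs = 10.
Step 3: tau = (C - D)/(n(n-1)/2) = (10 - 0)/10 = 1.000000.
Step 4: Exact two-sided p-value (enumerate n! = 120 permutations of y under H0): p = 0.016667.
Step 5: alpha = 0.1. reject H0.

tau_b = 1.0000 (C=10, D=0), p = 0.016667, reject H0.


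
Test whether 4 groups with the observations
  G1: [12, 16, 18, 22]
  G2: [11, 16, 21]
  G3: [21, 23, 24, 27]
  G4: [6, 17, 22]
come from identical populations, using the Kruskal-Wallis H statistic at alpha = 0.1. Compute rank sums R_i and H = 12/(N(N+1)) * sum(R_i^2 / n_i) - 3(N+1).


Step 1: Combine all N = 14 observations and assign midranks.
sorted (value, group, rank): (6,G4,1), (11,G2,2), (12,G1,3), (16,G1,4.5), (16,G2,4.5), (17,G4,6), (18,G1,7), (21,G2,8.5), (21,G3,8.5), (22,G1,10.5), (22,G4,10.5), (23,G3,12), (24,G3,13), (27,G3,14)
Step 2: Sum ranks within each group.
R_1 = 25 (n_1 = 4)
R_2 = 15 (n_2 = 3)
R_3 = 47.5 (n_3 = 4)
R_4 = 17.5 (n_4 = 3)
Step 3: H = 12/(N(N+1)) * sum(R_i^2/n_i) - 3(N+1)
     = 12/(14*15) * (25^2/4 + 15^2/3 + 47.5^2/4 + 17.5^2/3) - 3*15
     = 0.057143 * 897.396 - 45
     = 6.279762.
Step 4: Ties present; correction factor C = 1 - 18/(14^3 - 14) = 0.993407. Corrected H = 6.279762 / 0.993407 = 6.321442.
Step 5: Under H0, H ~ chi^2(3); p-value = 0.096977.
Step 6: alpha = 0.1. reject H0.

H = 6.3214, df = 3, p = 0.096977, reject H0.


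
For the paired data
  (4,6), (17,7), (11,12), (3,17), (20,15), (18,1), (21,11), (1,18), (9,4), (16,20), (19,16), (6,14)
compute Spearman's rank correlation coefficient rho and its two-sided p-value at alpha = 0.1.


Step 1: Rank x and y separately (midranks; no ties here).
rank(x): 4->3, 17->8, 11->6, 3->2, 20->11, 18->9, 21->12, 1->1, 9->5, 16->7, 19->10, 6->4
rank(y): 6->3, 7->4, 12->6, 17->10, 15->8, 1->1, 11->5, 18->11, 4->2, 20->12, 16->9, 14->7
Step 2: d_i = R_x(i) - R_y(i); compute d_i^2.
  (3-3)^2=0, (8-4)^2=16, (6-6)^2=0, (2-10)^2=64, (11-8)^2=9, (9-1)^2=64, (12-5)^2=49, (1-11)^2=100, (5-2)^2=9, (7-12)^2=25, (10-9)^2=1, (4-7)^2=9
sum(d^2) = 346.
Step 3: rho = 1 - 6*346 / (12*(12^2 - 1)) = 1 - 2076/1716 = -0.209790.
Step 4: Under H0, t = rho * sqrt((n-2)/(1-rho^2)) = -0.6785 ~ t(10).
Step 5: Two-sided p-value from the t-distribution with 10 df = 0.512841.
Step 6: alpha = 0.1. fail to reject H0.

rho = -0.2098, p = 0.512841, fail to reject H0 at alpha = 0.1.


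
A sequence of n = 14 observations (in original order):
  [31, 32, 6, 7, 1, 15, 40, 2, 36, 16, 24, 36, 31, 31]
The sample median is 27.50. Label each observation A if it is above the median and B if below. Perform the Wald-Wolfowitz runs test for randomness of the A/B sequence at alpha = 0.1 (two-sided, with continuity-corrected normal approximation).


Step 1: Compute median = 27.50; label A = above, B = below.
Labels in order: AABBBBABABBAAA  (n_A = 7, n_B = 7)
Step 2: Count runs R = 7.
Step 3: Under H0 (random ordering), E[R] = 2*n_A*n_B/(n_A+n_B) + 1 = 2*7*7/14 + 1 = 8.0000.
        Var[R] = 2*n_A*n_B*(2*n_A*n_B - n_A - n_B) / ((n_A+n_B)^2 * (n_A+n_B-1)) = 8232/2548 = 3.2308.
        SD[R] = 1.7974.
Step 4: Continuity-corrected z = (R + 0.5 - E[R]) / SD[R] = (7 + 0.5 - 8.0000) / 1.7974 = -0.2782.
Step 5: Two-sided p-value via normal approximation = 2*(1 - Phi(|z|)) = 0.780879.
Step 6: alpha = 0.1. fail to reject H0.

R = 7, z = -0.2782, p = 0.780879, fail to reject H0.


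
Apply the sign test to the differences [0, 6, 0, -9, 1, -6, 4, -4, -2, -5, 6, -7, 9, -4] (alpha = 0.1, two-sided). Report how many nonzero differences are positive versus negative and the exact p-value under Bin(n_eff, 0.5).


Step 1: Discard zero differences. Original n = 14; n_eff = number of nonzero differences = 12.
Nonzero differences (with sign): +6, -9, +1, -6, +4, -4, -2, -5, +6, -7, +9, -4
Step 2: Count signs: positive = 5, negative = 7.
Step 3: Under H0: P(positive) = 0.5, so the number of positives S ~ Bin(12, 0.5).
Step 4: Two-sided exact p-value = sum of Bin(12,0.5) probabilities at or below the observed probability = 0.774414.
Step 5: alpha = 0.1. fail to reject H0.

n_eff = 12, pos = 5, neg = 7, p = 0.774414, fail to reject H0.


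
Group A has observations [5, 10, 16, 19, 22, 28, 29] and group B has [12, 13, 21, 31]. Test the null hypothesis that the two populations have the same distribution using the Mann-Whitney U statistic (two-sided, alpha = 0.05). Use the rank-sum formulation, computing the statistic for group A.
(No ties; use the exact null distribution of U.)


Step 1: Combine and sort all 11 observations; assign midranks.
sorted (value, group): (5,X), (10,X), (12,Y), (13,Y), (16,X), (19,X), (21,Y), (22,X), (28,X), (29,X), (31,Y)
ranks: 5->1, 10->2, 12->3, 13->4, 16->5, 19->6, 21->7, 22->8, 28->9, 29->10, 31->11
Step 2: Rank sum for X: R1 = 1 + 2 + 5 + 6 + 8 + 9 + 10 = 41.
Step 3: U_X = R1 - n1(n1+1)/2 = 41 - 7*8/2 = 41 - 28 = 13.
       U_Y = n1*n2 - U_X = 28 - 13 = 15.
Step 4: No ties, so the exact null distribution of U (based on enumerating the C(11,7) = 330 equally likely rank assignments) gives the two-sided p-value.
Step 5: p-value = 0.927273; compare to alpha = 0.05. fail to reject H0.

U_X = 13, p = 0.927273, fail to reject H0 at alpha = 0.05.


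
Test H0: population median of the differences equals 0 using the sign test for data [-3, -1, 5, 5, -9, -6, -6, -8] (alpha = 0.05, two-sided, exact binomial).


Step 1: Discard zero differences. Original n = 8; n_eff = number of nonzero differences = 8.
Nonzero differences (with sign): -3, -1, +5, +5, -9, -6, -6, -8
Step 2: Count signs: positive = 2, negative = 6.
Step 3: Under H0: P(positive) = 0.5, so the number of positives S ~ Bin(8, 0.5).
Step 4: Two-sided exact p-value = sum of Bin(8,0.5) probabilities at or below the observed probability = 0.289062.
Step 5: alpha = 0.05. fail to reject H0.

n_eff = 8, pos = 2, neg = 6, p = 0.289062, fail to reject H0.


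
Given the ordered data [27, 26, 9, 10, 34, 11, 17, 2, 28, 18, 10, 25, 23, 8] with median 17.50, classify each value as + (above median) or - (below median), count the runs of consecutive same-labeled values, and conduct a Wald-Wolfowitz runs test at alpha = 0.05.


Step 1: Compute median = 17.50; label A = above, B = below.
Labels in order: AABBABBBAABAAB  (n_A = 7, n_B = 7)
Step 2: Count runs R = 8.
Step 3: Under H0 (random ordering), E[R] = 2*n_A*n_B/(n_A+n_B) + 1 = 2*7*7/14 + 1 = 8.0000.
        Var[R] = 2*n_A*n_B*(2*n_A*n_B - n_A - n_B) / ((n_A+n_B)^2 * (n_A+n_B-1)) = 8232/2548 = 3.2308.
        SD[R] = 1.7974.
Step 4: R = E[R], so z = 0 with no continuity correction.
Step 5: Two-sided p-value via normal approximation = 2*(1 - Phi(|z|)) = 1.000000.
Step 6: alpha = 0.05. fail to reject H0.

R = 8, z = 0.0000, p = 1.000000, fail to reject H0.
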